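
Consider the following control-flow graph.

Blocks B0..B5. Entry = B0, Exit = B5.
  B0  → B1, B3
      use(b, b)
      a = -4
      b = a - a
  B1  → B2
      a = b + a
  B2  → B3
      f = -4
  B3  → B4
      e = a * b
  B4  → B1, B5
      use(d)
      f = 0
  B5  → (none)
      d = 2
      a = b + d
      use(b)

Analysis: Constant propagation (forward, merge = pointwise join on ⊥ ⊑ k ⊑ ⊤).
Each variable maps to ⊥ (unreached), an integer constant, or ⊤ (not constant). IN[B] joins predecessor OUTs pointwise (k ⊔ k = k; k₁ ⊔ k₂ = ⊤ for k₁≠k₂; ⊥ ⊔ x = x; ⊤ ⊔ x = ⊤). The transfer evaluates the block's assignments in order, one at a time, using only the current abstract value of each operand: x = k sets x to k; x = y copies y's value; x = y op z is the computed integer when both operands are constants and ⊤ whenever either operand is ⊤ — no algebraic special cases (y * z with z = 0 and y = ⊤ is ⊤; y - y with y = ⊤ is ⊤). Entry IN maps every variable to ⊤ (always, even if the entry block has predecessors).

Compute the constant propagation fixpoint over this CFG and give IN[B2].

Per-block solution:
  B0:  IN=(all ⊤)  OUT={a:-4, b:0; rest ⊤}
  B1:  IN={a:-4, b:0; rest ⊤}  OUT={a:-4, b:0; rest ⊤}
  B2:  IN={a:-4, b:0; rest ⊤}  OUT={a:-4, b:0, f:-4; rest ⊤}
  B3:  IN={a:-4, b:0; rest ⊤}  OUT={a:-4, b:0, e:0; rest ⊤}
  B4:  IN={a:-4, b:0, e:0; rest ⊤}  OUT={a:-4, b:0, e:0, f:0; rest ⊤}
  B5:  IN={a:-4, b:0, e:0, f:0; rest ⊤}  OUT={a:2, b:0, d:2, e:0, f:0; rest ⊤}

Merge at B2: IN[B2] = OUT[B1] = {a: -4, b: 0, c: ⊤, d: ⊤, e: ⊤, f: ⊤}

Answer: {a: -4, b: 0, c: ⊤, d: ⊤, e: ⊤, f: ⊤}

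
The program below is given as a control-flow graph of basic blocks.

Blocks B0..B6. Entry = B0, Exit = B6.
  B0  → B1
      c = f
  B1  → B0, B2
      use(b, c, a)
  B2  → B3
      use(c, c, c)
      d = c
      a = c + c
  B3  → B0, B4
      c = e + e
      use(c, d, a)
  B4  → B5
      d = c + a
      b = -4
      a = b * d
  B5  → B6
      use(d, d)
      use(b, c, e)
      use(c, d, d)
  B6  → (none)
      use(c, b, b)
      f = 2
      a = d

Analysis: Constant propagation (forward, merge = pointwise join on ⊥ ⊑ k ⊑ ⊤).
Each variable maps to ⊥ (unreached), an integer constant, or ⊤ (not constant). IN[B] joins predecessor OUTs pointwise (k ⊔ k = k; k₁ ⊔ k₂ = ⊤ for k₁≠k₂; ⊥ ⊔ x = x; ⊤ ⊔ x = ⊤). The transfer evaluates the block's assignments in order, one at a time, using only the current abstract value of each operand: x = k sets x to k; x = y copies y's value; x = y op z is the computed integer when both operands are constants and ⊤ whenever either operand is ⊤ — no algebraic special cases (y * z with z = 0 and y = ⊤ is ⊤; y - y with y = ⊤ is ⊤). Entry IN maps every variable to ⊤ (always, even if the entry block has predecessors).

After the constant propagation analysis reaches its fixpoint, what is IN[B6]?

Answer: {a: ⊤, b: -4, c: ⊤, d: ⊤, e: ⊤, f: ⊤}

Trace:
Per-block solution:
  B0:  IN=(all ⊤)  OUT=(all ⊤)
  B1:  IN=(all ⊤)  OUT=(all ⊤)
  B2:  IN=(all ⊤)  OUT=(all ⊤)
  B3:  IN=(all ⊤)  OUT=(all ⊤)
  B4:  IN=(all ⊤)  OUT={b:-4; rest ⊤}
  B5:  IN={b:-4; rest ⊤}  OUT={b:-4; rest ⊤}
  B6:  IN={b:-4; rest ⊤}  OUT={b:-4, f:2; rest ⊤}

Merge at B6: IN[B6] = OUT[B5] = {a: ⊤, b: -4, c: ⊤, d: ⊤, e: ⊤, f: ⊤}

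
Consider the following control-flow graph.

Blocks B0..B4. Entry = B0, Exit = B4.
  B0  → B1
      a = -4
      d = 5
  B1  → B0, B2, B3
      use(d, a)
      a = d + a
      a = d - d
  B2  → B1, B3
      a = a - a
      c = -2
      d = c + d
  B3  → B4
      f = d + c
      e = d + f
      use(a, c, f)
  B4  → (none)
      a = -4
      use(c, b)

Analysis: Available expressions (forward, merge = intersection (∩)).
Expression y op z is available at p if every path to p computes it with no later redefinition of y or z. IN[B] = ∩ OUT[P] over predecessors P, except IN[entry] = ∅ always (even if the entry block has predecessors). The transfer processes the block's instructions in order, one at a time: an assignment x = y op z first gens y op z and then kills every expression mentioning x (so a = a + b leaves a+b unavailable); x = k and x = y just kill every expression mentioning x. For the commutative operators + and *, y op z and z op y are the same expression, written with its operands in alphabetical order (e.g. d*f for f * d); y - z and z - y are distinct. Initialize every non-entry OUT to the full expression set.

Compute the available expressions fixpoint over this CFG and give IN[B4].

Converged values:
  B0:  IN={}  OUT={}
  B1:  IN={}  OUT={d-d}
  B2:  IN={d-d}  OUT={}
  B3:  IN={}  OUT={c+d, d+f}
  B4:  IN={c+d, d+f}  OUT={c+d, d+f}

Merge at B4: IN[B4] = OUT[B3] = {c+d, d+f}

Answer: {c+d, d+f}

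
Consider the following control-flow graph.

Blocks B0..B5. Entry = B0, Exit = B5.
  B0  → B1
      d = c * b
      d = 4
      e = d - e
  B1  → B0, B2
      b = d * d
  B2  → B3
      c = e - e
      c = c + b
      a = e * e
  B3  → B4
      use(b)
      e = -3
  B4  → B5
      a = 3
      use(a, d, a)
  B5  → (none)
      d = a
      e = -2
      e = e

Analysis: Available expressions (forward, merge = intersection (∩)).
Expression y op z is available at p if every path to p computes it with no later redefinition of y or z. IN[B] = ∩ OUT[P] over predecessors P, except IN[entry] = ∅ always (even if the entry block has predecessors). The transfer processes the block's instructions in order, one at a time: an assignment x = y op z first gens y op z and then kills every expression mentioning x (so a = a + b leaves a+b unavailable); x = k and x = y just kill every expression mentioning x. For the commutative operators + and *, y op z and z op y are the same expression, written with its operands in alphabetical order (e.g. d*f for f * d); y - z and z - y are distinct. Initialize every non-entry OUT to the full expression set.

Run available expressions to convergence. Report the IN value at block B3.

Per-block solution:
  B0: | IN={} | OUT={b*c}
  B1: | IN={b*c} | OUT={d*d}
  B2: | IN={d*d} | OUT={d*d, e*e, e-e}
  B3: | IN={d*d, e*e, e-e} | OUT={d*d}
  B4: | IN={d*d} | OUT={d*d}
  B5: | IN={d*d} | OUT={}

Merge at B3: IN[B3] = OUT[B2] = {d*d, e*e, e-e}

Answer: {d*d, e*e, e-e}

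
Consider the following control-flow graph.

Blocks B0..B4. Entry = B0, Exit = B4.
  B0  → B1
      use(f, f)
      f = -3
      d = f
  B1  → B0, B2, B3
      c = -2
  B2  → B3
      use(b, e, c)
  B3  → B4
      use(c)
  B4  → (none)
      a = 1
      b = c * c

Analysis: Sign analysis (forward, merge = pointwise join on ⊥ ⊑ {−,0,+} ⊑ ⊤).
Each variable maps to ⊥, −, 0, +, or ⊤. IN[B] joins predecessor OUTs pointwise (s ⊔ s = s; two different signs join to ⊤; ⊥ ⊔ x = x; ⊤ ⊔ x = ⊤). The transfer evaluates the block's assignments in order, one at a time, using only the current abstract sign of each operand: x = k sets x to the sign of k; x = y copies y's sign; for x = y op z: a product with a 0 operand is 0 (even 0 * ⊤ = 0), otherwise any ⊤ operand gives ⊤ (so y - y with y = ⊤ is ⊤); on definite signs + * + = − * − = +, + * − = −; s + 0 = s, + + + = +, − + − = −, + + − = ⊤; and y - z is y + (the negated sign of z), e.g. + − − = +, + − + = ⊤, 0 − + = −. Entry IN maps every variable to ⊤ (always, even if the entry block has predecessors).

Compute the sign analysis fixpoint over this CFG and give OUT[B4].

Fixpoint table:
  B0: | IN=(all ⊤) | OUT={d:-, f:-; rest ⊤}
  B1: | IN={d:-, f:-; rest ⊤} | OUT={c:-, d:-, f:-; rest ⊤}
  B2: | IN={c:-, d:-, f:-; rest ⊤} | OUT={c:-, d:-, f:-; rest ⊤}
  B3: | IN={c:-, d:-, f:-; rest ⊤} | OUT={c:-, d:-, f:-; rest ⊤}
  B4: | IN={c:-, d:-, f:-; rest ⊤} | OUT={a:+, b:+, c:-, d:-, f:-; rest ⊤}

Merge at B4: IN[B4] = OUT[B3] = {a: ⊤, b: ⊤, c: -, d: -, e: ⊤, f: -}
Applying B4's transfer function to that IN value gives OUT[B4] (row B4 above).

Answer: {a: +, b: +, c: -, d: -, e: ⊤, f: -}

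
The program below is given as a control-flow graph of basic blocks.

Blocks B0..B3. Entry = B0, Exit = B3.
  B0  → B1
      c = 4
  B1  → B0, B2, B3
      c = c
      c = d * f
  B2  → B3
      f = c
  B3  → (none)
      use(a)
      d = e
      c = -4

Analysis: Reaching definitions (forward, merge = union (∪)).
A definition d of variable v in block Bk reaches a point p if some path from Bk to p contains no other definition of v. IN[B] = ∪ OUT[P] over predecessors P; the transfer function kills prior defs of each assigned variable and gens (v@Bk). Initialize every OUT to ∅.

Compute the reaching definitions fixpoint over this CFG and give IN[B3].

Answer: {c@B1, f@B2}

Derivation:
Per-block solution:
  B0:   IN={c@B1}   OUT={c@B0}
  B1:   IN={c@B0}   OUT={c@B1}
  B2:   IN={c@B1}   OUT={c@B1, f@B2}
  B3:   IN={c@B1, f@B2}   OUT={c@B3, d@B3, f@B2}

Merge at B3: IN[B3] = OUT[B1] ⊔ OUT[B2] = {c@B1, f@B2}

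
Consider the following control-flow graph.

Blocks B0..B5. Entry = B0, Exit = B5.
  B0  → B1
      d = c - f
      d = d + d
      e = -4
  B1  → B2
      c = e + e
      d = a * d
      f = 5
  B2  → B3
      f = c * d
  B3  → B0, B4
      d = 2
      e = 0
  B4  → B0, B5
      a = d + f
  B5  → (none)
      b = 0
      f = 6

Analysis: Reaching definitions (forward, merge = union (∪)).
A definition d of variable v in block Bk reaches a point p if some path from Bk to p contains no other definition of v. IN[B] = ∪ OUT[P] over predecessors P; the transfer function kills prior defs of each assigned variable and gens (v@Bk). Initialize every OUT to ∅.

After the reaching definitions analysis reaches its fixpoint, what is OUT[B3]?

Converged values:
  B0: | IN={a@B4, c@B1, d@B3, e@B3, f@B2} | OUT={a@B4, c@B1, d@B0, e@B0, f@B2}
  B1: | IN={a@B4, c@B1, d@B0, e@B0, f@B2} | OUT={a@B4, c@B1, d@B1, e@B0, f@B1}
  B2: | IN={a@B4, c@B1, d@B1, e@B0, f@B1} | OUT={a@B4, c@B1, d@B1, e@B0, f@B2}
  B3: | IN={a@B4, c@B1, d@B1, e@B0, f@B2} | OUT={a@B4, c@B1, d@B3, e@B3, f@B2}
  B4: | IN={a@B4, c@B1, d@B3, e@B3, f@B2} | OUT={a@B4, c@B1, d@B3, e@B3, f@B2}
  B5: | IN={a@B4, c@B1, d@B3, e@B3, f@B2} | OUT={a@B4, b@B5, c@B1, d@B3, e@B3, f@B5}

Merge at B3: IN[B3] = OUT[B2] = {a@B4, c@B1, d@B1, e@B0, f@B2}
Applying B3's transfer function to that IN value gives OUT[B3] (row B3 above).

Answer: {a@B4, c@B1, d@B3, e@B3, f@B2}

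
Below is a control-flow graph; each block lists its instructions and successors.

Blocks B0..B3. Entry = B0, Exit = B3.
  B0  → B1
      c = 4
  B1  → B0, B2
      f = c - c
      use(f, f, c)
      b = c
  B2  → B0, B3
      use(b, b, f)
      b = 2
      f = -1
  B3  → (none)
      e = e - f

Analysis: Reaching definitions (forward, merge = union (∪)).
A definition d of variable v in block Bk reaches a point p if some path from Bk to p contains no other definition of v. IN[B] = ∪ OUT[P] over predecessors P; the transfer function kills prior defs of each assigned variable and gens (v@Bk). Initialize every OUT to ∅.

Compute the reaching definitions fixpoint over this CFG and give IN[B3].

Answer: {b@B2, c@B0, f@B2}

Working:
Fixpoint table:
  B0:   IN={b@B1, b@B2, c@B0, f@B1, f@B2}   OUT={b@B1, b@B2, c@B0, f@B1, f@B2}
  B1:   IN={b@B1, b@B2, c@B0, f@B1, f@B2}   OUT={b@B1, c@B0, f@B1}
  B2:   IN={b@B1, c@B0, f@B1}   OUT={b@B2, c@B0, f@B2}
  B3:   IN={b@B2, c@B0, f@B2}   OUT={b@B2, c@B0, e@B3, f@B2}

Merge at B3: IN[B3] = OUT[B2] = {b@B2, c@B0, f@B2}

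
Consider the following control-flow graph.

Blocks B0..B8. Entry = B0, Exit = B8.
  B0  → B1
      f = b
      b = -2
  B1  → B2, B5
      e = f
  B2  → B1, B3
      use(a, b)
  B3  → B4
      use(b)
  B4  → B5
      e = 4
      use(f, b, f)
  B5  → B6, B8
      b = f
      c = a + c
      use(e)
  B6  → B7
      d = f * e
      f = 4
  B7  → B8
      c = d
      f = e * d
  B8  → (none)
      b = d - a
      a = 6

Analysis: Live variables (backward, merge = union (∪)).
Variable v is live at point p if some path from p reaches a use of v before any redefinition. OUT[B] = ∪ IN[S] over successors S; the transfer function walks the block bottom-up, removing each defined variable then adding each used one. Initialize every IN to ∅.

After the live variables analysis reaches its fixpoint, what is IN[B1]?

Fixpoint table:
  B0:  IN={a, b, c, d}  OUT={a, b, c, d, f}
  B1:  IN={a, b, c, d, f}  OUT={a, b, c, d, e, f}
  B2:  IN={a, b, c, d, f}  OUT={a, b, c, d, f}
  B3:  IN={a, b, c, d, f}  OUT={a, b, c, d, f}
  B4:  IN={a, b, c, d, f}  OUT={a, c, d, e, f}
  B5:  IN={a, c, d, e, f}  OUT={a, d, e, f}
  B6:  IN={a, e, f}  OUT={a, d, e}
  B7:  IN={a, d, e}  OUT={a, d}
  B8:  IN={a, d}  OUT={}

Merge at B1: OUT[B1] = IN[B2] ⊔ IN[B5] = {a, b, c, d, e, f}
Applying B1's transfer function to that OUT value gives IN[B1] (row B1 above).

Answer: {a, b, c, d, f}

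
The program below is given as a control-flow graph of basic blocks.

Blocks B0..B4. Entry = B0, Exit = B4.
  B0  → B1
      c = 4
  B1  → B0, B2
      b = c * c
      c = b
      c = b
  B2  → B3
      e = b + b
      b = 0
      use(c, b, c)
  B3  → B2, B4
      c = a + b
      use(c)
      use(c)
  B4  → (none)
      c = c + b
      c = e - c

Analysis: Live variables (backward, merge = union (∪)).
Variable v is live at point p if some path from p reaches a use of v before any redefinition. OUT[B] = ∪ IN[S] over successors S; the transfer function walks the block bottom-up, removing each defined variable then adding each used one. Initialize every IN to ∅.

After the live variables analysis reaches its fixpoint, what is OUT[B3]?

Answer: {a, b, c, e}

Trace:
Fixpoint table:
  B0:   IN={a}   OUT={a, c}
  B1:   IN={a, c}   OUT={a, b, c}
  B2:   IN={a, b, c}   OUT={a, b, e}
  B3:   IN={a, b, e}   OUT={a, b, c, e}
  B4:   IN={b, c, e}   OUT={}

Merge at B3: OUT[B3] = IN[B2] ⊔ IN[B4] = {a, b, c, e}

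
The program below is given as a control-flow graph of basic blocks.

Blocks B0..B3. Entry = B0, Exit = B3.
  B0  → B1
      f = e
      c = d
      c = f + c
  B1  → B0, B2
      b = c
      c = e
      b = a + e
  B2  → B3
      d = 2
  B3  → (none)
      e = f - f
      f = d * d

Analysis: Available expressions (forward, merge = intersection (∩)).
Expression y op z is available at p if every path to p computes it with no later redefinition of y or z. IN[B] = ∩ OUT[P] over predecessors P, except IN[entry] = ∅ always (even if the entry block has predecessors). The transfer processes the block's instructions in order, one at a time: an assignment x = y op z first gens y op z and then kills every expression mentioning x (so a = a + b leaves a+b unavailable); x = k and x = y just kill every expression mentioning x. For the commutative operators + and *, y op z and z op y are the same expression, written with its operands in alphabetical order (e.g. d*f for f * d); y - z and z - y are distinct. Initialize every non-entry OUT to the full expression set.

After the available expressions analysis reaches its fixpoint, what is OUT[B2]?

Per-block solution:
  B0:   IN={}   OUT={}
  B1:   IN={}   OUT={a+e}
  B2:   IN={a+e}   OUT={a+e}
  B3:   IN={a+e}   OUT={d*d}

Merge at B2: IN[B2] = OUT[B1] = {a+e}
Applying B2's transfer function to that IN value gives OUT[B2] (row B2 above).

Answer: {a+e}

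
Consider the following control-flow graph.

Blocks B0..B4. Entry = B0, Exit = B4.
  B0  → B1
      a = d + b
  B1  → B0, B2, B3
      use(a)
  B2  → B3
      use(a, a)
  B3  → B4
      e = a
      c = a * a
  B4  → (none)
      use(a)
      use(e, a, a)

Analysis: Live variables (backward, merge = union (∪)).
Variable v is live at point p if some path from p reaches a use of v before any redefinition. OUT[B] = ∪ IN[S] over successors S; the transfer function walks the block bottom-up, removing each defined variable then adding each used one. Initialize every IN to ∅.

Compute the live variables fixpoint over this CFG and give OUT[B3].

Answer: {a, e}

Trace:
Converged values:
  B0:  IN={b, d}  OUT={a, b, d}
  B1:  IN={a, b, d}  OUT={a, b, d}
  B2:  IN={a}  OUT={a}
  B3:  IN={a}  OUT={a, e}
  B4:  IN={a, e}  OUT={}

Merge at B3: OUT[B3] = IN[B4] = {a, e}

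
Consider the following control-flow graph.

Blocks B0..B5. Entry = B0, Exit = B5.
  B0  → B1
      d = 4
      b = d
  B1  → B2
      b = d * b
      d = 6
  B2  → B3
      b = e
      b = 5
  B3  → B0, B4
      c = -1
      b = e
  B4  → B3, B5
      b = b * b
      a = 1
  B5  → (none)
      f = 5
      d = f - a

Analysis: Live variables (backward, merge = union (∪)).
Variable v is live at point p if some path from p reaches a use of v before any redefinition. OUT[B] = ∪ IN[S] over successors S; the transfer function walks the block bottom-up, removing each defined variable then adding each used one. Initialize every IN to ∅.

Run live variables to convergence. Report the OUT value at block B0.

Converged values:
  B0:   IN={e}   OUT={b, d, e}
  B1:   IN={b, d, e}   OUT={e}
  B2:   IN={e}   OUT={e}
  B3:   IN={e}   OUT={b, e}
  B4:   IN={b, e}   OUT={a, e}
  B5:   IN={a}   OUT={}

Merge at B0: OUT[B0] = IN[B1] = {b, d, e}

Answer: {b, d, e}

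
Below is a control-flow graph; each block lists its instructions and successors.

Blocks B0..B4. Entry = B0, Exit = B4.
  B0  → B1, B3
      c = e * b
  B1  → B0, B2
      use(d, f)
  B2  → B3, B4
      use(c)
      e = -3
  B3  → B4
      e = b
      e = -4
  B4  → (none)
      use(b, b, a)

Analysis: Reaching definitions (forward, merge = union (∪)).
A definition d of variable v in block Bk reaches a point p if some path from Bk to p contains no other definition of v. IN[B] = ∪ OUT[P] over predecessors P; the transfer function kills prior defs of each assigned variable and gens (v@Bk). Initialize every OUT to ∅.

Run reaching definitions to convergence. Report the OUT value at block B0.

Answer: {c@B0}

Trace:
Converged values:
  B0:   IN={c@B0}   OUT={c@B0}
  B1:   IN={c@B0}   OUT={c@B0}
  B2:   IN={c@B0}   OUT={c@B0, e@B2}
  B3:   IN={c@B0, e@B2}   OUT={c@B0, e@B3}
  B4:   IN={c@B0, e@B2, e@B3}   OUT={c@B0, e@B2, e@B3}

Merge at B0 (entry node, so the boundary value {} is joined with the incoming edge(s)): IN[B0] = {} ⊔ OUT[B1] = {c@B0}
Applying B0's transfer function to that IN value gives OUT[B0] (row B0 above).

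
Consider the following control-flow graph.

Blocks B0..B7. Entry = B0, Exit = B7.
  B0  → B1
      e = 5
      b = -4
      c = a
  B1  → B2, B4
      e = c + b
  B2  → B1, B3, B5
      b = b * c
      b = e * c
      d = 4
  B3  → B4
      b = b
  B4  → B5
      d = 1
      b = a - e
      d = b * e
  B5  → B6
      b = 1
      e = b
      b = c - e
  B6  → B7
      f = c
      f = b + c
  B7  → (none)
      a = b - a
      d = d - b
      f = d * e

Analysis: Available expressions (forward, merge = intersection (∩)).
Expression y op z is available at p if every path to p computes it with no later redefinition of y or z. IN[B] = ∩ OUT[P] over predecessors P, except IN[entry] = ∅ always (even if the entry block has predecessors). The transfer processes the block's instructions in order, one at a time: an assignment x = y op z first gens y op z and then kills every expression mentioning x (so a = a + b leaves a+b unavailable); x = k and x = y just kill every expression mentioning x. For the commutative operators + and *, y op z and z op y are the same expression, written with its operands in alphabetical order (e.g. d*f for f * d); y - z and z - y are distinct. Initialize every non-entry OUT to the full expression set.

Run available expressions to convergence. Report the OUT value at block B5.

Answer: {c-e}

Working:
Converged values:
  B0:  IN={}  OUT={}
  B1:  IN={}  OUT={b+c}
  B2:  IN={b+c}  OUT={c*e}
  B3:  IN={c*e}  OUT={c*e}
  B4:  IN={}  OUT={a-e, b*e}
  B5:  IN={}  OUT={c-e}
  B6:  IN={c-e}  OUT={b+c, c-e}
  B7:  IN={b+c, c-e}  OUT={b+c, c-e, d*e}

Merge at B5: IN[B5] = OUT[B2] ∩ OUT[B4] = {}
Applying B5's transfer function to that IN value gives OUT[B5] (row B5 above).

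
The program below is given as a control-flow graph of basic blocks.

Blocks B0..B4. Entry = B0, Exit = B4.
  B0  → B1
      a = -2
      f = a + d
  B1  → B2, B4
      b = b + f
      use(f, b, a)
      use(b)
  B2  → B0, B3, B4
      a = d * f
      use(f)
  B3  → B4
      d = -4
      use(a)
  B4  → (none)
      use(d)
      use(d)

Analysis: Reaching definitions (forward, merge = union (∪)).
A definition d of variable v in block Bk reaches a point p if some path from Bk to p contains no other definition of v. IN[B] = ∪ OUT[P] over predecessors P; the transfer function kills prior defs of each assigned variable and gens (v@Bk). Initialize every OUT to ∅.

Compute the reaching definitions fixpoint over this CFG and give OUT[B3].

Fixpoint table:
  B0:   IN={a@B2, b@B1, f@B0}   OUT={a@B0, b@B1, f@B0}
  B1:   IN={a@B0, b@B1, f@B0}   OUT={a@B0, b@B1, f@B0}
  B2:   IN={a@B0, b@B1, f@B0}   OUT={a@B2, b@B1, f@B0}
  B3:   IN={a@B2, b@B1, f@B0}   OUT={a@B2, b@B1, d@B3, f@B0}
  B4:   IN={a@B0, a@B2, b@B1, d@B3, f@B0}   OUT={a@B0, a@B2, b@B1, d@B3, f@B0}

Merge at B3: IN[B3] = OUT[B2] = {a@B2, b@B1, f@B0}
Applying B3's transfer function to that IN value gives OUT[B3] (row B3 above).

Answer: {a@B2, b@B1, d@B3, f@B0}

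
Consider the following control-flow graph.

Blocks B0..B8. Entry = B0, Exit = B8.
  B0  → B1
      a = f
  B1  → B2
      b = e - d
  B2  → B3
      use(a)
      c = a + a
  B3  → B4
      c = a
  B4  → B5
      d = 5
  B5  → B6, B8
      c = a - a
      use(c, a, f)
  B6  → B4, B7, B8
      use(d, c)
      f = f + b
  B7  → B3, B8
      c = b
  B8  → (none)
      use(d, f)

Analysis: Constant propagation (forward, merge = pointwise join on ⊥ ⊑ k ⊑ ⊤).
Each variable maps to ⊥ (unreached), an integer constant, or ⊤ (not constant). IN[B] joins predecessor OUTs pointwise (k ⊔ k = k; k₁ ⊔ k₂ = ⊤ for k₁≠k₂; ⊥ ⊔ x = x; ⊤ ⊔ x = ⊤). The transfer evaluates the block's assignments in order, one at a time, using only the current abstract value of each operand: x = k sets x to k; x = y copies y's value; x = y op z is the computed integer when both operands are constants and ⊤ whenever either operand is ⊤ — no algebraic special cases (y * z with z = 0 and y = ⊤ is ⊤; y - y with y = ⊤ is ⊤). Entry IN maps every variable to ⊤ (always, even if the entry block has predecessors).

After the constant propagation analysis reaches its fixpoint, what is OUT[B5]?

Per-block solution:
  B0:  IN=(all ⊤)  OUT=(all ⊤)
  B1:  IN=(all ⊤)  OUT=(all ⊤)
  B2:  IN=(all ⊤)  OUT=(all ⊤)
  B3:  IN=(all ⊤)  OUT=(all ⊤)
  B4:  IN=(all ⊤)  OUT={d:5; rest ⊤}
  B5:  IN={d:5; rest ⊤}  OUT={d:5; rest ⊤}
  B6:  IN={d:5; rest ⊤}  OUT={d:5; rest ⊤}
  B7:  IN={d:5; rest ⊤}  OUT={d:5; rest ⊤}
  B8:  IN={d:5; rest ⊤}  OUT={d:5; rest ⊤}

Merge at B5: IN[B5] = OUT[B4] = {a: ⊤, b: ⊤, c: ⊤, d: 5, e: ⊤, f: ⊤}
Applying B5's transfer function to that IN value gives OUT[B5] (row B5 above).

Answer: {a: ⊤, b: ⊤, c: ⊤, d: 5, e: ⊤, f: ⊤}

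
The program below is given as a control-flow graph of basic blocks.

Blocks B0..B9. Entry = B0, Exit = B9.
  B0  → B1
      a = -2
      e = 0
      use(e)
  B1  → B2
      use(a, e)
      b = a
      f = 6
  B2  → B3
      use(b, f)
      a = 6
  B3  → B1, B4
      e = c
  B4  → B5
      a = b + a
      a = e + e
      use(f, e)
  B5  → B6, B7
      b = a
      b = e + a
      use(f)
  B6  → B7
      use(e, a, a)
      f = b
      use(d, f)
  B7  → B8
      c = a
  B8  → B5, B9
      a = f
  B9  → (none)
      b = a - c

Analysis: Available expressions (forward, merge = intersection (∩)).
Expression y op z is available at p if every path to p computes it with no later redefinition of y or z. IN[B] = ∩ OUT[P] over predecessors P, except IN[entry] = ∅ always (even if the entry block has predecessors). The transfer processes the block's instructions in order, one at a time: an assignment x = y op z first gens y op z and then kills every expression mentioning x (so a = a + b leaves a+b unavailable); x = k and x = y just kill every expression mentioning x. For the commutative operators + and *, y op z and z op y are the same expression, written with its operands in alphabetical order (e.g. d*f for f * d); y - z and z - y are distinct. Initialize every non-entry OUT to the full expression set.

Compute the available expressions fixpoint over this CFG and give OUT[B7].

Answer: {a+e, e+e}

Derivation:
Converged values:
  B0:  IN={}  OUT={}
  B1:  IN={}  OUT={}
  B2:  IN={}  OUT={}
  B3:  IN={}  OUT={}
  B4:  IN={}  OUT={e+e}
  B5:  IN={e+e}  OUT={a+e, e+e}
  B6:  IN={a+e, e+e}  OUT={a+e, e+e}
  B7:  IN={a+e, e+e}  OUT={a+e, e+e}
  B8:  IN={a+e, e+e}  OUT={e+e}
  B9:  IN={e+e}  OUT={a-c, e+e}

Merge at B7: IN[B7] = OUT[B5] ∩ OUT[B6] = {a+e, e+e}
Applying B7's transfer function to that IN value gives OUT[B7] (row B7 above).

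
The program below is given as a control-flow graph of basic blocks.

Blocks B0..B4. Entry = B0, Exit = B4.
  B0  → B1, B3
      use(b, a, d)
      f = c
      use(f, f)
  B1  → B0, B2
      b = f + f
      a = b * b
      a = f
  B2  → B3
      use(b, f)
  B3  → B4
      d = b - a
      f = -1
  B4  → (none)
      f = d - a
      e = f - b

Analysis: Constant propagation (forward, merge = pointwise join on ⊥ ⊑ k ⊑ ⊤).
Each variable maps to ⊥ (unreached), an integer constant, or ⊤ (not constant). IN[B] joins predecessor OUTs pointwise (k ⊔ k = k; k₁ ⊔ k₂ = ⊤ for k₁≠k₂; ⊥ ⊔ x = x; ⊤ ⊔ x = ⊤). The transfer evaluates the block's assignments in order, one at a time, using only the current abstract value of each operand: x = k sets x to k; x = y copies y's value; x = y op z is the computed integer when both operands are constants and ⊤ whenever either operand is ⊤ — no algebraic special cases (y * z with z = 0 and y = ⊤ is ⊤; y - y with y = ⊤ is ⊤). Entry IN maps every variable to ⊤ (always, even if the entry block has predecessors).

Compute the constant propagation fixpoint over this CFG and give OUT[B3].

Converged values:
  B0: | IN=(all ⊤) | OUT=(all ⊤)
  B1: | IN=(all ⊤) | OUT=(all ⊤)
  B2: | IN=(all ⊤) | OUT=(all ⊤)
  B3: | IN=(all ⊤) | OUT={f:-1; rest ⊤}
  B4: | IN={f:-1; rest ⊤} | OUT=(all ⊤)

Merge at B3: IN[B3] = OUT[B0] ⊔ OUT[B2] = {a: ⊤, b: ⊤, c: ⊤, d: ⊤, e: ⊤, f: ⊤}
Applying B3's transfer function to that IN value gives OUT[B3] (row B3 above).

Answer: {a: ⊤, b: ⊤, c: ⊤, d: ⊤, e: ⊤, f: -1}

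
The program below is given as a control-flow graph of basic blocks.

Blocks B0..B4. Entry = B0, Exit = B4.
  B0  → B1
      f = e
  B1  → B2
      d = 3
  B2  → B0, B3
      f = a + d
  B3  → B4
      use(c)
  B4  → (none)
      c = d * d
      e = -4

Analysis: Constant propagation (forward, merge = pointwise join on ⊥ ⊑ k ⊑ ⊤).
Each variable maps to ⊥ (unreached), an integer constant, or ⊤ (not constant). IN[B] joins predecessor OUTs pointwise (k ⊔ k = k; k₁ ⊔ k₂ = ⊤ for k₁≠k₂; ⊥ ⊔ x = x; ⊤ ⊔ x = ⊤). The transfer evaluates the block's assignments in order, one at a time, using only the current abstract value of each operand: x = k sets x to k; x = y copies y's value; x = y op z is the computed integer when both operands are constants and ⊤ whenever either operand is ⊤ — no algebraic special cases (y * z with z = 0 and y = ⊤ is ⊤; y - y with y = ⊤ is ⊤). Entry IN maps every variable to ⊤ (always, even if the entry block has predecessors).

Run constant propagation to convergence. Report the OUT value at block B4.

Fixpoint table:
  B0: | IN=(all ⊤) | OUT=(all ⊤)
  B1: | IN=(all ⊤) | OUT={d:3; rest ⊤}
  B2: | IN={d:3; rest ⊤} | OUT={d:3; rest ⊤}
  B3: | IN={d:3; rest ⊤} | OUT={d:3; rest ⊤}
  B4: | IN={d:3; rest ⊤} | OUT={c:9, d:3, e:-4; rest ⊤}

Merge at B4: IN[B4] = OUT[B3] = {a: ⊤, b: ⊤, c: ⊤, d: 3, e: ⊤, f: ⊤}
Applying B4's transfer function to that IN value gives OUT[B4] (row B4 above).

Answer: {a: ⊤, b: ⊤, c: 9, d: 3, e: -4, f: ⊤}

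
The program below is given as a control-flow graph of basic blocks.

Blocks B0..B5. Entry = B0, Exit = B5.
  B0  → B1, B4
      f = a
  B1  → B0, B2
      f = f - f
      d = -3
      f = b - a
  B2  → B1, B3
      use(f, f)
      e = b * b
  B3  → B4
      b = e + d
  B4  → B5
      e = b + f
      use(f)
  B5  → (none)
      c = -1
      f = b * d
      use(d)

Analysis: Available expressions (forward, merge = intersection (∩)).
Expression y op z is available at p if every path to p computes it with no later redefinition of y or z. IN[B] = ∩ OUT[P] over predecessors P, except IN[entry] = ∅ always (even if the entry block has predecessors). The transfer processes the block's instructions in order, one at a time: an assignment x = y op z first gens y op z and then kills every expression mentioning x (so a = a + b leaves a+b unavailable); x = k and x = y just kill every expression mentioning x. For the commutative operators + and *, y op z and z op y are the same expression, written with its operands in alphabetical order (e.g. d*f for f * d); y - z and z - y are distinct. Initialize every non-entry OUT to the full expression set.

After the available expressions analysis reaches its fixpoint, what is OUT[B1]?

Converged values:
  B0:   IN={}   OUT={}
  B1:   IN={}   OUT={b-a}
  B2:   IN={b-a}   OUT={b*b, b-a}
  B3:   IN={b*b, b-a}   OUT={d+e}
  B4:   IN={}   OUT={b+f}
  B5:   IN={b+f}   OUT={b*d}

Merge at B1: IN[B1] = OUT[B0] ∩ OUT[B2] = {}
Applying B1's transfer function to that IN value gives OUT[B1] (row B1 above).

Answer: {b-a}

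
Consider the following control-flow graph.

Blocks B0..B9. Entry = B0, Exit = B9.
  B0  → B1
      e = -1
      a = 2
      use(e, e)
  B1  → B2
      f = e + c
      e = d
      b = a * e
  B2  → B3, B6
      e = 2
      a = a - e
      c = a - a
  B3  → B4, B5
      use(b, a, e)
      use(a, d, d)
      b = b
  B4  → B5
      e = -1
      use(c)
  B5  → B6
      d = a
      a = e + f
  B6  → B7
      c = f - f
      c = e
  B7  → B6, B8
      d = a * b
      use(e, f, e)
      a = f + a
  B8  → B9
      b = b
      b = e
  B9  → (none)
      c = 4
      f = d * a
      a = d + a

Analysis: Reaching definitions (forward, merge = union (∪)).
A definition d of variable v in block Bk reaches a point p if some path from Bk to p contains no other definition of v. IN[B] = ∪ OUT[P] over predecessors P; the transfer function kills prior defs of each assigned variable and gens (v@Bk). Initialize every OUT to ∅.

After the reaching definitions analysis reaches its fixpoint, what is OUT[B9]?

Answer: {a@B9, b@B8, c@B9, d@B7, e@B2, e@B4, f@B9}

Working:
Per-block solution:
  B0:  IN={}  OUT={a@B0, e@B0}
  B1:  IN={a@B0, e@B0}  OUT={a@B0, b@B1, e@B1, f@B1}
  B2:  IN={a@B0, b@B1, e@B1, f@B1}  OUT={a@B2, b@B1, c@B2, e@B2, f@B1}
  B3:  IN={a@B2, b@B1, c@B2, e@B2, f@B1}  OUT={a@B2, b@B3, c@B2, e@B2, f@B1}
  B4:  IN={a@B2, b@B3, c@B2, e@B2, f@B1}  OUT={a@B2, b@B3, c@B2, e@B4, f@B1}
  B5:  IN={a@B2, b@B3, c@B2, e@B2, e@B4, f@B1}  OUT={a@B5, b@B3, c@B2, d@B5, e@B2, e@B4, f@B1}
  B6:  IN={a@B2, a@B5, a@B7, b@B1, b@B3, c@B2, c@B6, d@B5, d@B7, e@B2, e@B4, f@B1}  OUT={a@B2, a@B5, a@B7, b@B1, b@B3, c@B6, d@B5, d@B7, e@B2, e@B4, f@B1}
  B7:  IN={a@B2, a@B5, a@B7, b@B1, b@B3, c@B6, d@B5, d@B7, e@B2, e@B4, f@B1}  OUT={a@B7, b@B1, b@B3, c@B6, d@B7, e@B2, e@B4, f@B1}
  B8:  IN={a@B7, b@B1, b@B3, c@B6, d@B7, e@B2, e@B4, f@B1}  OUT={a@B7, b@B8, c@B6, d@B7, e@B2, e@B4, f@B1}
  B9:  IN={a@B7, b@B8, c@B6, d@B7, e@B2, e@B4, f@B1}  OUT={a@B9, b@B8, c@B9, d@B7, e@B2, e@B4, f@B9}

Merge at B9: IN[B9] = OUT[B8] = {a@B7, b@B8, c@B6, d@B7, e@B2, e@B4, f@B1}
Applying B9's transfer function to that IN value gives OUT[B9] (row B9 above).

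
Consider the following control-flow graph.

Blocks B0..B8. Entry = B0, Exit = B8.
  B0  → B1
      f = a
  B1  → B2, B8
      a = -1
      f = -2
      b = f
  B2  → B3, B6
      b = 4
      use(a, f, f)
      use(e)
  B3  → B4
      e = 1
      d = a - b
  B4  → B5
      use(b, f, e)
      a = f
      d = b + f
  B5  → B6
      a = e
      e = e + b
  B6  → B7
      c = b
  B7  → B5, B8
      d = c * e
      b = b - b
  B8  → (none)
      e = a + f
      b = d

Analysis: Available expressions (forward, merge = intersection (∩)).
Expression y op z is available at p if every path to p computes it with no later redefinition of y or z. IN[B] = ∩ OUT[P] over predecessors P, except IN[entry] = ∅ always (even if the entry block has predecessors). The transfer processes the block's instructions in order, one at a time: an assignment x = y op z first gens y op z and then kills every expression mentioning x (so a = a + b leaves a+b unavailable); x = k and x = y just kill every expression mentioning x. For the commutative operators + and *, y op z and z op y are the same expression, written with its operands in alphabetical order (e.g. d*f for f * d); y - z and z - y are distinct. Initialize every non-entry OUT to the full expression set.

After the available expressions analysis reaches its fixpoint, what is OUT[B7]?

Converged values:
  B0: | IN={} | OUT={}
  B1: | IN={} | OUT={}
  B2: | IN={} | OUT={}
  B3: | IN={} | OUT={a-b}
  B4: | IN={a-b} | OUT={b+f}
  B5: | IN={} | OUT={}
  B6: | IN={} | OUT={}
  B7: | IN={} | OUT={c*e}
  B8: | IN={} | OUT={a+f}

Merge at B7: IN[B7] = OUT[B6] = {}
Applying B7's transfer function to that IN value gives OUT[B7] (row B7 above).

Answer: {c*e}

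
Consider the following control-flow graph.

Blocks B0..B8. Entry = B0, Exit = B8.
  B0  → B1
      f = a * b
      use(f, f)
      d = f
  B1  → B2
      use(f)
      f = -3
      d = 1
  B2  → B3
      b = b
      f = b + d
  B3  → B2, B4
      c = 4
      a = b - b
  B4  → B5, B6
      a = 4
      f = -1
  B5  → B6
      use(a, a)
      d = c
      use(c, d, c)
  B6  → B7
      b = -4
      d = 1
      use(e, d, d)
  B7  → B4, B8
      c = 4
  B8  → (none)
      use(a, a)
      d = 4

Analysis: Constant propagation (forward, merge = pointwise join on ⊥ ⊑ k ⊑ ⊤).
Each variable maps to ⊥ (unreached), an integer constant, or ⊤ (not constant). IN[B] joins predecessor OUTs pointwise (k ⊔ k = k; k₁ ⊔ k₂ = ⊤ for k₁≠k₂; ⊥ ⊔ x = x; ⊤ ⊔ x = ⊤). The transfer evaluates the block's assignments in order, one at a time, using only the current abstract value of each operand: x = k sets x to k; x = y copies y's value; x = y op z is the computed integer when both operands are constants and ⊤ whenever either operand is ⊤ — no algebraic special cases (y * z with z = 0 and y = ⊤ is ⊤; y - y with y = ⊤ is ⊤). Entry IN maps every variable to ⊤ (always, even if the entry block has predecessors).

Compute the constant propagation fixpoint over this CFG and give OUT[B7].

Answer: {a: 4, b: -4, c: 4, d: 1, e: ⊤, f: -1}

Derivation:
Fixpoint table:
  B0:  IN=(all ⊤)  OUT=(all ⊤)
  B1:  IN=(all ⊤)  OUT={d:1, f:-3; rest ⊤}
  B2:  IN={d:1; rest ⊤}  OUT={d:1; rest ⊤}
  B3:  IN={d:1; rest ⊤}  OUT={c:4, d:1; rest ⊤}
  B4:  IN={c:4, d:1; rest ⊤}  OUT={a:4, c:4, d:1, f:-1; rest ⊤}
  B5:  IN={a:4, c:4, d:1, f:-1; rest ⊤}  OUT={a:4, c:4, d:4, f:-1; rest ⊤}
  B6:  IN={a:4, c:4, f:-1; rest ⊤}  OUT={a:4, b:-4, c:4, d:1, f:-1; rest ⊤}
  B7:  IN={a:4, b:-4, c:4, d:1, f:-1; rest ⊤}  OUT={a:4, b:-4, c:4, d:1, f:-1; rest ⊤}
  B8:  IN={a:4, b:-4, c:4, d:1, f:-1; rest ⊤}  OUT={a:4, b:-4, c:4, d:4, f:-1; rest ⊤}

Merge at B7: IN[B7] = OUT[B6] = {a: 4, b: -4, c: 4, d: 1, e: ⊤, f: -1}
Applying B7's transfer function to that IN value gives OUT[B7] (row B7 above).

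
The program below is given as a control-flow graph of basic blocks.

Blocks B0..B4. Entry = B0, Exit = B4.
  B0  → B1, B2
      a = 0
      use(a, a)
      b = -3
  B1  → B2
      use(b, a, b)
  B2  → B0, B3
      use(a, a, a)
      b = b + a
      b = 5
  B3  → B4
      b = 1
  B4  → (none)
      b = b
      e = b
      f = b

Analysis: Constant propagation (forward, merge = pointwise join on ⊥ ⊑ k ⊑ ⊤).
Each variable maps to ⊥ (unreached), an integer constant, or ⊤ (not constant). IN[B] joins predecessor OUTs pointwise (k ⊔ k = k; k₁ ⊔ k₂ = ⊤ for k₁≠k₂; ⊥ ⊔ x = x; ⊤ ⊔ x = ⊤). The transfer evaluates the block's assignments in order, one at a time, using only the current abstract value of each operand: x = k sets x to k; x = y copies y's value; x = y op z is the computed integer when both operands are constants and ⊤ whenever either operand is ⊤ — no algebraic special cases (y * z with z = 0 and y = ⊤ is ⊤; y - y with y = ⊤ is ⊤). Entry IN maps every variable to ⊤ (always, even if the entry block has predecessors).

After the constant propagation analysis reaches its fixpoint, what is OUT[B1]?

Answer: {a: 0, b: -3, c: ⊤, d: ⊤, e: ⊤, f: ⊤}

Derivation:
Fixpoint table:
  B0:  IN=(all ⊤)  OUT={a:0, b:-3; rest ⊤}
  B1:  IN={a:0, b:-3; rest ⊤}  OUT={a:0, b:-3; rest ⊤}
  B2:  IN={a:0, b:-3; rest ⊤}  OUT={a:0, b:5; rest ⊤}
  B3:  IN={a:0, b:5; rest ⊤}  OUT={a:0, b:1; rest ⊤}
  B4:  IN={a:0, b:1; rest ⊤}  OUT={a:0, b:1, e:1, f:1; rest ⊤}

Merge at B1: IN[B1] = OUT[B0] = {a: 0, b: -3, c: ⊤, d: ⊤, e: ⊤, f: ⊤}
Applying B1's transfer function to that IN value gives OUT[B1] (row B1 above).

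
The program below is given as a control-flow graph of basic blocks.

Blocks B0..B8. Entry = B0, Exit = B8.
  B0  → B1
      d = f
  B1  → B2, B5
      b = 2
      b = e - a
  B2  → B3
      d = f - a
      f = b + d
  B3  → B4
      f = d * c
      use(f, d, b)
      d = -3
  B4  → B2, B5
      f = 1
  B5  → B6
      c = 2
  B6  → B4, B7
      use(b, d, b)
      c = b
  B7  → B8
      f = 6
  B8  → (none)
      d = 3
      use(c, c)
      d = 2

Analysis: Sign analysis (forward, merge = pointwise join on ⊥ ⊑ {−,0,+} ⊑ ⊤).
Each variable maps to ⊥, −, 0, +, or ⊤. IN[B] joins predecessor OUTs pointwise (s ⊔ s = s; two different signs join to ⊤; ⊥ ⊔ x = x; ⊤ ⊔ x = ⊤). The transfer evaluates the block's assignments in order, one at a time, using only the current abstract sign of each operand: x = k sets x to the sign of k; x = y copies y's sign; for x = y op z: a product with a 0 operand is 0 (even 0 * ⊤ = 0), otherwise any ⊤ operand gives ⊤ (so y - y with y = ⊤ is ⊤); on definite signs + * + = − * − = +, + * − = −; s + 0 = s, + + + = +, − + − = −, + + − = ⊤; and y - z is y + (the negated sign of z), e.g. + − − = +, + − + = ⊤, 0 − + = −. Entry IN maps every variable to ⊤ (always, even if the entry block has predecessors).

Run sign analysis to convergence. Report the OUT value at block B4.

Answer: {a: ⊤, b: ⊤, c: ⊤, d: ⊤, e: ⊤, f: +}

Working:
Converged values:
  B0:   IN=(all ⊤)   OUT=(all ⊤)
  B1:   IN=(all ⊤)   OUT=(all ⊤)
  B2:   IN=(all ⊤)   OUT=(all ⊤)
  B3:   IN=(all ⊤)   OUT={d:-; rest ⊤}
  B4:   IN=(all ⊤)   OUT={f:+; rest ⊤}
  B5:   IN=(all ⊤)   OUT={c:+; rest ⊤}
  B6:   IN={c:+; rest ⊤}   OUT=(all ⊤)
  B7:   IN=(all ⊤)   OUT={f:+; rest ⊤}
  B8:   IN={f:+; rest ⊤}   OUT={d:+, f:+; rest ⊤}

Merge at B4: IN[B4] = OUT[B3] ⊔ OUT[B6] = {a: ⊤, b: ⊤, c: ⊤, d: ⊤, e: ⊤, f: ⊤}
Applying B4's transfer function to that IN value gives OUT[B4] (row B4 above).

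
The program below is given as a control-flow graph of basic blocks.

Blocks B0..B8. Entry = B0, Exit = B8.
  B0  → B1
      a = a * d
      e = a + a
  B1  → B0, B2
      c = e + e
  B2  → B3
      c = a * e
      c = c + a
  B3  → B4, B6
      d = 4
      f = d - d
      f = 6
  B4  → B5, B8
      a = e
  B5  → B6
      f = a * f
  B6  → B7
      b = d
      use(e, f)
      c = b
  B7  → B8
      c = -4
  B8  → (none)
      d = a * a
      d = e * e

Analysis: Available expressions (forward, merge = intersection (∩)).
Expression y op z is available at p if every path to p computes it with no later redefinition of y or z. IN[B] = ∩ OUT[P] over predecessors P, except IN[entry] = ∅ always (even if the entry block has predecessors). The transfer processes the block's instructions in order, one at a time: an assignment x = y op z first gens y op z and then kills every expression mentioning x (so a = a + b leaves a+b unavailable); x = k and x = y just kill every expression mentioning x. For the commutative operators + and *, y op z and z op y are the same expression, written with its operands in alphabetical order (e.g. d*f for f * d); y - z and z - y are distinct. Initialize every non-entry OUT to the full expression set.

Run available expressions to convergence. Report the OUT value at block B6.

Answer: {d-d, e+e}

Derivation:
Fixpoint table:
  B0: | IN={} | OUT={a+a}
  B1: | IN={a+a} | OUT={a+a, e+e}
  B2: | IN={a+a, e+e} | OUT={a*e, a+a, e+e}
  B3: | IN={a*e, a+a, e+e} | OUT={a*e, a+a, d-d, e+e}
  B4: | IN={a*e, a+a, d-d, e+e} | OUT={d-d, e+e}
  B5: | IN={d-d, e+e} | OUT={d-d, e+e}
  B6: | IN={d-d, e+e} | OUT={d-d, e+e}
  B7: | IN={d-d, e+e} | OUT={d-d, e+e}
  B8: | IN={d-d, e+e} | OUT={a*a, e*e, e+e}

Merge at B6: IN[B6] = OUT[B3] ∩ OUT[B5] = {d-d, e+e}
Applying B6's transfer function to that IN value gives OUT[B6] (row B6 above).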